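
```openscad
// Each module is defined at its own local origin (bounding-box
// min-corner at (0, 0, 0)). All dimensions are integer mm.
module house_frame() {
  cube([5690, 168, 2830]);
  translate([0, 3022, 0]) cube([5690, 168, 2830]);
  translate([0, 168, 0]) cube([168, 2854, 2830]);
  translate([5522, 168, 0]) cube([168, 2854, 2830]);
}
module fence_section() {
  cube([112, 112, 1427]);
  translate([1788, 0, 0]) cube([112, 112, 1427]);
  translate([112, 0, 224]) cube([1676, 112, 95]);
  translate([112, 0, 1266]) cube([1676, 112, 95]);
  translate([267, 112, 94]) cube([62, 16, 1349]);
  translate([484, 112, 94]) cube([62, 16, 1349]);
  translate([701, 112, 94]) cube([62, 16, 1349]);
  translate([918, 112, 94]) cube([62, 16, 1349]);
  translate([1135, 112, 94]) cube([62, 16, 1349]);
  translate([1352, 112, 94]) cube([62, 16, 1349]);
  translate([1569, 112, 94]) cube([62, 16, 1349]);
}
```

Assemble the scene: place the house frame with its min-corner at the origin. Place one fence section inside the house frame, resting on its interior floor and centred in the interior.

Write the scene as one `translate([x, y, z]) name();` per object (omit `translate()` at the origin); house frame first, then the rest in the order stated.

house_frame();
translate([1895, 1531, 0]) fence_section();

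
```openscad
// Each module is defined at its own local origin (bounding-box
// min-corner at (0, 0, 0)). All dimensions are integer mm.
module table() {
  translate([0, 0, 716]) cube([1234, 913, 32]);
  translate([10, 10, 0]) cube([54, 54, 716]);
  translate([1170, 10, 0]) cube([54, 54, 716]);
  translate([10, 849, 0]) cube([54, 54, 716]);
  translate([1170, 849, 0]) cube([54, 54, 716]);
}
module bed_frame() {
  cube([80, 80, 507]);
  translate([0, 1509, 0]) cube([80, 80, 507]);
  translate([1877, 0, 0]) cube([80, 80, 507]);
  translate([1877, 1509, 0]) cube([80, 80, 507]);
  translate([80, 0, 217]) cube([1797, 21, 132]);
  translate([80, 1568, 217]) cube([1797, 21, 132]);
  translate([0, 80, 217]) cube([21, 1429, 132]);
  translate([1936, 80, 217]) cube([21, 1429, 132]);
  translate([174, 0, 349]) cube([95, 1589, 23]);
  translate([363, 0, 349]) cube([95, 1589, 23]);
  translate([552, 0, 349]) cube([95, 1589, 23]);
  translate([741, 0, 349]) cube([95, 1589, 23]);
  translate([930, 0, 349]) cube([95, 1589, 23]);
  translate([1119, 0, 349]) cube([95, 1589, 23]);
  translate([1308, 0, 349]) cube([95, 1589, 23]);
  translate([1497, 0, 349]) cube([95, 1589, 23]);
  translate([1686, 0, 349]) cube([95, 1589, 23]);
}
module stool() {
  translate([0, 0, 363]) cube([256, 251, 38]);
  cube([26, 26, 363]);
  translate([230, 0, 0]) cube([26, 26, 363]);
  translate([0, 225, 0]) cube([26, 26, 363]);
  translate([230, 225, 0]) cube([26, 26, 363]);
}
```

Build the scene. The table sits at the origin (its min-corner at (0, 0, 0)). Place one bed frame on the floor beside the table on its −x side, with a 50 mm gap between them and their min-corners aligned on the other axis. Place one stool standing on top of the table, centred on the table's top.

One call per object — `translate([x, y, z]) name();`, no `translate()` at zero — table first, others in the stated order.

table();
translate([-2007, 0, 0]) bed_frame();
translate([489, 331, 748]) stool();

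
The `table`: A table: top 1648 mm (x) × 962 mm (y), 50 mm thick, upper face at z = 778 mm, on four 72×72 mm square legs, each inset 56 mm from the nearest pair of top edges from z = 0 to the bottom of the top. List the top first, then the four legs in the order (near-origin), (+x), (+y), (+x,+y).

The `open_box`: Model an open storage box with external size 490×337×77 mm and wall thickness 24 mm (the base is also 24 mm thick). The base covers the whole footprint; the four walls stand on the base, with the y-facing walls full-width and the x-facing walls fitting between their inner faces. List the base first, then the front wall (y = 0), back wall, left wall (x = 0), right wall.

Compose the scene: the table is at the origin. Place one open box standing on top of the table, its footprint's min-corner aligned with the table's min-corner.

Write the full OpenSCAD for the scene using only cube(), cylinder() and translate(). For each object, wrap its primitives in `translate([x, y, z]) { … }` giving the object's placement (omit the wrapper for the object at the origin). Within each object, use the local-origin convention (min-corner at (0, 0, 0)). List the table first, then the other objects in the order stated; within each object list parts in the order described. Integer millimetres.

translate([0, 0, 728]) cube([1648, 962, 50]);
translate([56, 56, 0]) cube([72, 72, 728]);
translate([1520, 56, 0]) cube([72, 72, 728]);
translate([56, 834, 0]) cube([72, 72, 728]);
translate([1520, 834, 0]) cube([72, 72, 728]);
translate([0, 0, 778]) {
  cube([490, 337, 24]);
  translate([0, 0, 24]) cube([490, 24, 53]);
  translate([0, 313, 24]) cube([490, 24, 53]);
  translate([0, 24, 24]) cube([24, 289, 53]);
  translate([466, 24, 24]) cube([24, 289, 53]);
}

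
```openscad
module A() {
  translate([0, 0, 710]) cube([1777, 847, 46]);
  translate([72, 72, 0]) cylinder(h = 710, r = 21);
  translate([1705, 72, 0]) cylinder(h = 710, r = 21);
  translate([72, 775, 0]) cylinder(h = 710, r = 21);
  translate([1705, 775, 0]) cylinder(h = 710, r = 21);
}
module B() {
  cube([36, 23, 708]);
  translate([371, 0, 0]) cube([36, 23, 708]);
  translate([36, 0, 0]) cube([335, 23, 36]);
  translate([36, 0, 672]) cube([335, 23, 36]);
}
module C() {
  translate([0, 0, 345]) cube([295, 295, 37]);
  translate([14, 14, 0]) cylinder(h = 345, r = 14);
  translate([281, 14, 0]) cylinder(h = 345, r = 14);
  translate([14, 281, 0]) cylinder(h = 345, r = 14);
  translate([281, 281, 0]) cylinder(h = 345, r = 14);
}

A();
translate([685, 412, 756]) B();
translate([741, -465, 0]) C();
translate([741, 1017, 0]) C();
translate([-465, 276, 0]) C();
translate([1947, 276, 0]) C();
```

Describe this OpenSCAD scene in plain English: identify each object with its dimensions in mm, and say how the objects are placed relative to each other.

A is a rectangular dining table. The top is 1777×847×46 mm with its upper surface at z = 756 mm. It stands on four round legs of 42 mm diameter, each leg's bounding box inset 51 mm from the nearest pair of top edges, running from the floor to the underside of the top.

B is a picture frame with a 335×636 mm rectangular opening (x by z) and a uniform 36 mm border on every side. Frame depth is 23 mm along y. It is built from two vertical stiles running the full outside height and two horizontal rails spanning the gap between the stiles.

C is a simple wooden stool: a rectangular seat 295 mm (x) by 295 mm (y), 37 mm thick, top face at z = 382 mm, on four round legs, each 28 mm in diameter. The legs rest on z = 0, each leg's axis is inset half a diameter from the nearest pair of seat edges (so the leg's bounding box is flush with the corner).

The picture frame is on top of the table, centred. Four stools sit around the table at the −y, +y, −x, +x sides.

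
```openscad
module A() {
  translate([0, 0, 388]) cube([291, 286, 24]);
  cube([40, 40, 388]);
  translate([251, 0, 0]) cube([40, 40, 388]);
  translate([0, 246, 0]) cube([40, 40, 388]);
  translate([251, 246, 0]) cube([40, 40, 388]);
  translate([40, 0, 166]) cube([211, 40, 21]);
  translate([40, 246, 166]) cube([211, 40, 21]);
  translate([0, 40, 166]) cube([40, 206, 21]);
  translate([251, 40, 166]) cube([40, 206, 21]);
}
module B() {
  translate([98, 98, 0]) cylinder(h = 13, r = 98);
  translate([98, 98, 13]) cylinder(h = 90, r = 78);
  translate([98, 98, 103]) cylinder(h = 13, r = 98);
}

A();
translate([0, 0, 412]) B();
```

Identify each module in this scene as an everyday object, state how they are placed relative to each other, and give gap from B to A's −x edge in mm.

The spool's min-x is at 0; the stool's min-x is 0; gap = 0 mm.

A is a stool. B is a spool. The spool is on top of the stool. The gap from the spool to the stool's −x edge is 0 mm.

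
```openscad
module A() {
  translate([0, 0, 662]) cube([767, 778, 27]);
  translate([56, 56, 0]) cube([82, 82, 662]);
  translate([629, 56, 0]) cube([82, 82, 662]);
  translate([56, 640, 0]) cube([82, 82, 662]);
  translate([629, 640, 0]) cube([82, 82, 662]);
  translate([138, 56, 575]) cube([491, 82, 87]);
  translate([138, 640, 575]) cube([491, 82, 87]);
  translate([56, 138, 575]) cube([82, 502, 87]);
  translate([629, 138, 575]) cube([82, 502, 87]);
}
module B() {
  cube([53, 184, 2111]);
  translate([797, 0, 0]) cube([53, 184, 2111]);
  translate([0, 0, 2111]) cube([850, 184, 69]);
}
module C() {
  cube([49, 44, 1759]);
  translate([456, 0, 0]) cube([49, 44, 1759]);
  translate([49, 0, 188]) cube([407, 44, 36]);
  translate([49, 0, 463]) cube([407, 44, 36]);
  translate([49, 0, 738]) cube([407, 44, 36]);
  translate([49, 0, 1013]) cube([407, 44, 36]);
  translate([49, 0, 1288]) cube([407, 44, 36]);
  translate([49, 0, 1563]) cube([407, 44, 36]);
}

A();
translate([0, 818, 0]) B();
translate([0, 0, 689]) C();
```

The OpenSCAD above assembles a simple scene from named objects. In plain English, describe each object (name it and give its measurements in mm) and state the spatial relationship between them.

A is a table with a 767×778 mm rectangular top, 27 mm thick, top surface at z = 689 mm, supported by four 82×82 mm square legs, each inset 56 mm from the nearest pair of top edges, running from the floor. Four apron rails, 82 mm thick and 87 mm tall, run between adjacent legs with their top edges flush with the underside of the top and their outer faces flush with the legs' outer faces.

B is a door frame. The clear opening is 744 mm wide and 2111 mm high. Two 53 mm wide jambs, 184 mm deep, stand either side of the opening from the floor to the top of the opening. A 69 mm thick head sits across the top of both jambs, spanning the full outside width of the frame.

C is a wooden ladder with two side rails of 49×44 mm section and 1759 mm height, set 505 mm apart overall. Between them run 6 rectangular rungs (44 mm deep, 36 mm thick), front faces flush with the rails' −y face. The bottom of the first rung is 188 mm above the floor and each subsequent rung is 275 mm higher than the one below.

The door frame is on the floor beside the table on its +y side. The ladder is on top of the table.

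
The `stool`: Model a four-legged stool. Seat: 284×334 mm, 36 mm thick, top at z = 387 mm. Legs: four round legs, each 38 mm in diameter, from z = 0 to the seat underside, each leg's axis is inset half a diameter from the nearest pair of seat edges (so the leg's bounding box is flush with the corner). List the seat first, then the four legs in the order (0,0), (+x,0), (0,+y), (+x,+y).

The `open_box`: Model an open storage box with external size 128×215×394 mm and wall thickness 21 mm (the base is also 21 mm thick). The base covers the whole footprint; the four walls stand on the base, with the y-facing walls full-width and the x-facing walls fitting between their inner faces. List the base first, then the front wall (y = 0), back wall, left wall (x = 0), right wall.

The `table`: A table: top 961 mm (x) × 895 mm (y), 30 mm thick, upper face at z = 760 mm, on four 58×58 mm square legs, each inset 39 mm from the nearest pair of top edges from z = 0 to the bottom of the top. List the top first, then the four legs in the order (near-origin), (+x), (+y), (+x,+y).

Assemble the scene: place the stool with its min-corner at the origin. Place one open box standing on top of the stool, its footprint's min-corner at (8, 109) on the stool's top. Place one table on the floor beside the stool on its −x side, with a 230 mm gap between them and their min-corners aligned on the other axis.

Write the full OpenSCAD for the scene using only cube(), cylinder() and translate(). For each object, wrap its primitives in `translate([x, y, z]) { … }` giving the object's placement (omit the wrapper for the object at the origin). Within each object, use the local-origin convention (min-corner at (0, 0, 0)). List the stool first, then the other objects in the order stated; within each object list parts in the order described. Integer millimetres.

translate([0, 0, 351]) cube([284, 334, 36]);
translate([19, 19, 0]) cylinder(h = 351, r = 19);
translate([265, 19, 0]) cylinder(h = 351, r = 19);
translate([19, 315, 0]) cylinder(h = 351, r = 19);
translate([265, 315, 0]) cylinder(h = 351, r = 19);
translate([8, 109, 387]) {
  cube([128, 215, 21]);
  translate([0, 0, 21]) cube([128, 21, 373]);
  translate([0, 194, 21]) cube([128, 21, 373]);
  translate([0, 21, 21]) cube([21, 173, 373]);
  translate([107, 21, 21]) cube([21, 173, 373]);
}
translate([-1191, 0, 0]) {
  translate([0, 0, 730]) cube([961, 895, 30]);
  translate([39, 39, 0]) cube([58, 58, 730]);
  translate([864, 39, 0]) cube([58, 58, 730]);
  translate([39, 798, 0]) cube([58, 58, 730]);
  translate([864, 798, 0]) cube([58, 58, 730]);
}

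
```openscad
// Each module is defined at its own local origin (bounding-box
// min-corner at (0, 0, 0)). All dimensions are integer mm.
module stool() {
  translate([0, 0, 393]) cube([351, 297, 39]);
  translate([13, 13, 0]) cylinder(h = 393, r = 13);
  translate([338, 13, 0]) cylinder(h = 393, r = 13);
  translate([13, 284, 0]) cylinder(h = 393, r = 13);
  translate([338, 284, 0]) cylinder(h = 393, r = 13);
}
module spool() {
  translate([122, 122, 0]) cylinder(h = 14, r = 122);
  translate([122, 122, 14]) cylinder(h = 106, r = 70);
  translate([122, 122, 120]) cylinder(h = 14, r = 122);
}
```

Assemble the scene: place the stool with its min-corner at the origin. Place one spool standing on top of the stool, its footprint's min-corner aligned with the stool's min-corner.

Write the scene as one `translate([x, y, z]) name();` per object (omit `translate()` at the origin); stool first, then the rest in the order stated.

stool();
translate([0, 0, 432]) spool();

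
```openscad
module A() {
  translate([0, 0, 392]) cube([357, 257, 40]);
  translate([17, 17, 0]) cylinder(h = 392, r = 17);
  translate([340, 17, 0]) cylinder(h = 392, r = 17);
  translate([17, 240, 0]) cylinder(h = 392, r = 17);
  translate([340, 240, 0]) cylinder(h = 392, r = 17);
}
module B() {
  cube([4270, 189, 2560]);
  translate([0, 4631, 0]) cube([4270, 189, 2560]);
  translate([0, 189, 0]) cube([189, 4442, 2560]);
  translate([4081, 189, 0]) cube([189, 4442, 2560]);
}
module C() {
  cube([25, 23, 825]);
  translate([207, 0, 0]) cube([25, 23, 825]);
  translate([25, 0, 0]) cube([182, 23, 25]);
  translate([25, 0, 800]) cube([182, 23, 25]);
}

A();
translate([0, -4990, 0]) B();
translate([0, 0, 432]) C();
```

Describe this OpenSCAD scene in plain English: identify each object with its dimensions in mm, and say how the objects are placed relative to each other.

A is a four-legged stool. The seat is a 357×257×40 mm slab whose top surface is at z = 432 mm; four round legs, each 34 mm in diameter, run from the floor (z = 0) to the underside of the seat, each leg's axis is inset half a diameter from the nearest pair of seat edges (so the leg's bounding box is flush with the corner).

B is the wall frame of a small rectangular building: four walls, each 2560 mm tall and 189 mm thick, enclosing a footprint 4270 mm (x) by 4820 mm (y) outside-to-outside, with no floor or roof. The front and back walls (the −y and +y sides) span the full width; the two side walls fit between them.

C is a picture frame with a 182×775 mm rectangular opening (x by z) and a uniform 25 mm border on every side. Frame depth is 23 mm along y. It is built from two vertical stiles running the full outside height and two horizontal rails spanning the gap between the stiles.

The house frame is on the floor beside the stool on its −y side. The picture frame is on top of the stool.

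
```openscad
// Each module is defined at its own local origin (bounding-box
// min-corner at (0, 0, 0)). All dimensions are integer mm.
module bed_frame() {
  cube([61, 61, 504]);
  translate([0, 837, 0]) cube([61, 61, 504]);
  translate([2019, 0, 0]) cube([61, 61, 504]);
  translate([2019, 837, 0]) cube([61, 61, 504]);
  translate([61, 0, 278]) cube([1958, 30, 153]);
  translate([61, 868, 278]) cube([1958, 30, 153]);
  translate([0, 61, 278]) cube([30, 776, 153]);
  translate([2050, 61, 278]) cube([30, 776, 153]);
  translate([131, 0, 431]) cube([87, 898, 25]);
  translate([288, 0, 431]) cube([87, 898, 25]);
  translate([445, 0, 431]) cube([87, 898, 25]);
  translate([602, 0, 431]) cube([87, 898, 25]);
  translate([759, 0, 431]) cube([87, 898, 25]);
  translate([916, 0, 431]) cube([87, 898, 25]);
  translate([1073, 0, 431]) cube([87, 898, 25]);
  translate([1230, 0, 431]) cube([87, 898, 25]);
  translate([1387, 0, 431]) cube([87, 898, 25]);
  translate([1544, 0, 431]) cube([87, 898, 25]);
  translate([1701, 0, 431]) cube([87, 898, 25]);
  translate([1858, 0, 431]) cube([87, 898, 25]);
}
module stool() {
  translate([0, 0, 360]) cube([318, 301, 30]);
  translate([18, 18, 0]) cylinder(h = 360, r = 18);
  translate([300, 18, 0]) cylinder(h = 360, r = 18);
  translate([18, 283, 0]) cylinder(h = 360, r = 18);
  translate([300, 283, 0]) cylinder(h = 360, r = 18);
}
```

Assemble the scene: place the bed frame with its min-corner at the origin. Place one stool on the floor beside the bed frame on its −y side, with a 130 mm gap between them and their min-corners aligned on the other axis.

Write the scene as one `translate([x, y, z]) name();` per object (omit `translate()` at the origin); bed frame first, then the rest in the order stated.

bed_frame();
translate([0, -431, 0]) stool();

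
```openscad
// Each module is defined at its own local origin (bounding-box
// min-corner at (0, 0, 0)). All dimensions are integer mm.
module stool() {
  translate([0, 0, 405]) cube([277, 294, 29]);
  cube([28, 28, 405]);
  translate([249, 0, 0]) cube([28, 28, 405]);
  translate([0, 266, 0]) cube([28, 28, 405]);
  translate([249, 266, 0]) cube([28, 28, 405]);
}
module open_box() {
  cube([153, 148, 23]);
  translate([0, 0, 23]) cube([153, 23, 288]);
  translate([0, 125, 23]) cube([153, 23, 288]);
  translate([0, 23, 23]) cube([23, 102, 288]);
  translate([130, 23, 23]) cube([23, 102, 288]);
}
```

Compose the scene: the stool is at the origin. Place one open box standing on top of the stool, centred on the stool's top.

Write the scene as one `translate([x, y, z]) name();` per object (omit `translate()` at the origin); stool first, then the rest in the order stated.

stool();
translate([62, 73, 434]) open_box();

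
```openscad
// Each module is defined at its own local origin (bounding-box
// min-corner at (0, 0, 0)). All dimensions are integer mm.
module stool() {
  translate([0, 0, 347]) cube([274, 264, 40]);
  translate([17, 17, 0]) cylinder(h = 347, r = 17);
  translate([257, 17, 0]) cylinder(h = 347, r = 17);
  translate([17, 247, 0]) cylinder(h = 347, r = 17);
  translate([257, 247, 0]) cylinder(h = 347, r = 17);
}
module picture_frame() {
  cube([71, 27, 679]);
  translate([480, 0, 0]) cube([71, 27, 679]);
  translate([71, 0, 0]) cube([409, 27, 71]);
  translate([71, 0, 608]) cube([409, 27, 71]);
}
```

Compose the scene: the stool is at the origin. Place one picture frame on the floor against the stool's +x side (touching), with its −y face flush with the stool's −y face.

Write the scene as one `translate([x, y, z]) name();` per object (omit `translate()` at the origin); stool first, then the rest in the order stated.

stool();
translate([274, 0, 0]) picture_frame();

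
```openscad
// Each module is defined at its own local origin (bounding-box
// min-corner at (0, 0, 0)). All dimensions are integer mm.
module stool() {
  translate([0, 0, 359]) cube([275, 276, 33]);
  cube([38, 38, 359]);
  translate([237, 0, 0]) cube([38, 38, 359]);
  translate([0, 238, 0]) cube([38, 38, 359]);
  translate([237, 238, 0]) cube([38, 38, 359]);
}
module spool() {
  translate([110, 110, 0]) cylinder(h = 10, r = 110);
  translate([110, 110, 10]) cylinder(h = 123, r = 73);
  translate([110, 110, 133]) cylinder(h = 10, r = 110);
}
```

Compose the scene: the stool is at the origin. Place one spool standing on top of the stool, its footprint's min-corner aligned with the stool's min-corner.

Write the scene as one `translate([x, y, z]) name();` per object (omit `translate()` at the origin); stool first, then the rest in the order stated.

stool();
translate([0, 0, 392]) spool();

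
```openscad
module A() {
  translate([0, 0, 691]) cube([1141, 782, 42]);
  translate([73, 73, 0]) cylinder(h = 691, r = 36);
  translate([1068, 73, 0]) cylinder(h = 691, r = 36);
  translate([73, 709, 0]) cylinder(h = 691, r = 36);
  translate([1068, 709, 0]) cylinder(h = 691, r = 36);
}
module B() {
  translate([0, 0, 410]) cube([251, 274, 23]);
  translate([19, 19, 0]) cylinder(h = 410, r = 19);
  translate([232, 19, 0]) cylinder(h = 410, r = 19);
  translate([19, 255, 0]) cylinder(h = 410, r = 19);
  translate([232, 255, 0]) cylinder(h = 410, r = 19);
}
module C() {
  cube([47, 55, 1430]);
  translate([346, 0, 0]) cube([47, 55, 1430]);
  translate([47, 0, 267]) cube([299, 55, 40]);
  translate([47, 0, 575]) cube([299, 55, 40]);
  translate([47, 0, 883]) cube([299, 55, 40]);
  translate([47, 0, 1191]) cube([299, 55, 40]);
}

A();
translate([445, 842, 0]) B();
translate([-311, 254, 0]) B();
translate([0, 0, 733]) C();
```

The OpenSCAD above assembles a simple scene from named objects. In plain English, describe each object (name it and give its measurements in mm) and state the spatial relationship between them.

A is a rectangular dining table. The top is 1141×782×42 mm with its upper surface at z = 733 mm. It stands on four round legs of 72 mm diameter, each leg's bounding box inset 37 mm from the nearest pair of top edges, running from the floor to the underside of the top.

B is a four-legged stool. The seat is 251×274 mm, 23 mm thick, top at z = 433 mm. It stands on four round legs, each 38 mm in diameter, from z = 0 to the seat underside, each leg's axis is inset half a diameter from the nearest pair of seat edges (so the leg's bounding box is flush with the corner).

C is a straight ladder. Two 47×55 mm vertical rails, 1430 mm tall, stand 393 mm apart (outside-to-outside) with their front faces coplanar on the −y side. 4 rungs, each 55 mm deep and 40 mm tall, span between the inner faces of the rails, front faces flush with the rails. The lowest rung's underside is at z = 267 mm and rungs are spaced 308 mm apart (underside to underside).

Two stools sit around the table at the +y, −x sides. The ladder is on top of the table.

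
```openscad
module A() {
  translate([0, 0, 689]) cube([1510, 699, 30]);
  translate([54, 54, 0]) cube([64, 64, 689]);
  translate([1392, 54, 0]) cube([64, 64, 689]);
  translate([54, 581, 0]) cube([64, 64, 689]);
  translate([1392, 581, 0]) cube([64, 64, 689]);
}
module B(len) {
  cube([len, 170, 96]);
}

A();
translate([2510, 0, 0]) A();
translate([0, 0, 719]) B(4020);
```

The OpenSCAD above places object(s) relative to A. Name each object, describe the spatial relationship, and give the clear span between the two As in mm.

A is a table. B is a beam. A beam spans the tops of two tables. The clear span between the two tables is 1000 mm.

Second table starts at x = 2510; first ends at x = 1510; clear span = 2510 − 1510 = 1000 mm.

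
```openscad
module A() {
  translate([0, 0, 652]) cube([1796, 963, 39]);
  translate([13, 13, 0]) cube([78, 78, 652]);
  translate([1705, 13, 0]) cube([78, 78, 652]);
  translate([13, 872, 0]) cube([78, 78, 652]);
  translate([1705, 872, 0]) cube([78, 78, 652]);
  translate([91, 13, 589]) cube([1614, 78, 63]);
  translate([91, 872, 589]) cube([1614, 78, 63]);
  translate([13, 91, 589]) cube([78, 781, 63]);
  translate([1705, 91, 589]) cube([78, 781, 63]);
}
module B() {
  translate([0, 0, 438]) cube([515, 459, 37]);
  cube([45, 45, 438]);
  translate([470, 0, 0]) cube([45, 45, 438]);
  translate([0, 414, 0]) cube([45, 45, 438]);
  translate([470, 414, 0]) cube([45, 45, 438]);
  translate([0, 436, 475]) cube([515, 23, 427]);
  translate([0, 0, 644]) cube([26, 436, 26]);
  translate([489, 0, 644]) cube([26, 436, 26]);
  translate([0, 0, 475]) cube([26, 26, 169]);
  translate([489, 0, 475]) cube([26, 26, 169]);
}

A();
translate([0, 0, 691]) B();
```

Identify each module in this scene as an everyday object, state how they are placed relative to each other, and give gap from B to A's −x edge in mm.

A is a table. B is a chair. The chair is on top of the table. The gap from the chair to the table's −x edge is 0 mm.

The chair's min-x is at 0; the table's min-x is 0; gap = 0 mm.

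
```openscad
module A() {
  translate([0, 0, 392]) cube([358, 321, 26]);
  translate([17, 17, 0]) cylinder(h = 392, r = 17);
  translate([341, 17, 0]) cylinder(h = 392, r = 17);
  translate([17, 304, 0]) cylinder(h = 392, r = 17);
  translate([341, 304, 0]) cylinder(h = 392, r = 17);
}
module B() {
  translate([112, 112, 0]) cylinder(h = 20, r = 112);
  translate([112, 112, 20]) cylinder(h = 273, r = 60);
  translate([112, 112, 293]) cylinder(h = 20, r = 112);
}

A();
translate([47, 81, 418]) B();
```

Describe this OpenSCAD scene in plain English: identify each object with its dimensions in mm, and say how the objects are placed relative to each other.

A is a four-legged stool. The seat is a 358×321×26 mm slab whose top surface is at z = 418 mm; four round legs, each 34 mm in diameter, run from the floor (z = 0) to the underside of the seat, each leg's axis is inset half a diameter from the nearest pair of seat edges (so the leg's bounding box is flush with the corner).

B is a spool: two coaxial disc flanges of radius 112 mm and thickness 20 mm, joined by a core cylinder of radius 60 mm and height 273 mm. The lower flange rests on z = 0 and the three cylinders share a vertical axis.

The spool is on top of the stool.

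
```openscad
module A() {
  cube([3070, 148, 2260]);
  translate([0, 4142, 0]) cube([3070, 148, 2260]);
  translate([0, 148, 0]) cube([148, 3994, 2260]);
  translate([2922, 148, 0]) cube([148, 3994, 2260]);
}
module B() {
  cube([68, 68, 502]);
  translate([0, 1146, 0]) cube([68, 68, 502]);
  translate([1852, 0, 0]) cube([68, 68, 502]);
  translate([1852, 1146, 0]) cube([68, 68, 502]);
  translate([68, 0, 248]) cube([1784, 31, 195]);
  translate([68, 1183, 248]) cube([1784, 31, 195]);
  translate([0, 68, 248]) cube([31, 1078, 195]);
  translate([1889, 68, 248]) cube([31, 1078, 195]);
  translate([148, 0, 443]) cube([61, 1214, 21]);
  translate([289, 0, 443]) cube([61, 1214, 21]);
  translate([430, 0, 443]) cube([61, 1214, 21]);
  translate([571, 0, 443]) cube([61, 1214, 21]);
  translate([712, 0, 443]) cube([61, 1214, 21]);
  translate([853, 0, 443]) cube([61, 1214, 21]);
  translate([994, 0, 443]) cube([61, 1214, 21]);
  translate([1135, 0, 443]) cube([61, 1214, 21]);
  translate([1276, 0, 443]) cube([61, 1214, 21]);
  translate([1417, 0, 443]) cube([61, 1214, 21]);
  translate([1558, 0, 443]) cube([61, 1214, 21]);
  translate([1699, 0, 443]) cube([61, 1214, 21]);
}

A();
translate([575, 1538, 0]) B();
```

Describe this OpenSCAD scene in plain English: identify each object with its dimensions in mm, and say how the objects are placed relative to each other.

A is a box-shaped house frame (walls only): outside footprint 3070×4290 mm, wall height 2260 mm, wall thickness 148 mm. The two y-facing walls run the full x-width; the two x-facing walls fit between the inner faces of the y-facing walls.

B is a bed frame 1920 mm long (x) by 1214 mm wide (y). Four 68×68 mm corner posts, 502 mm tall, at the corners of the footprint. Four rails of 31 mm thickness and 195 mm height run between adjacent posts with their undersides at z = 248 mm, their outer faces flush with the outside of the frame (the two x-running rails run between the posts' inner faces; the two y-running rails run between the posts' inner faces). 12 slats, each 61 mm wide (x) and 21 mm thick, lie across the top of the two x-running rails, running the full 1214 mm width of the frame in y; the slats are evenly spaced along x between the inner faces of the end posts with equal gaps (rounded down to the nearest mm) at the −x end and between each pair — any rounding remainder accumulates at the +x end.

The bed frame sits inside the house frame, centred.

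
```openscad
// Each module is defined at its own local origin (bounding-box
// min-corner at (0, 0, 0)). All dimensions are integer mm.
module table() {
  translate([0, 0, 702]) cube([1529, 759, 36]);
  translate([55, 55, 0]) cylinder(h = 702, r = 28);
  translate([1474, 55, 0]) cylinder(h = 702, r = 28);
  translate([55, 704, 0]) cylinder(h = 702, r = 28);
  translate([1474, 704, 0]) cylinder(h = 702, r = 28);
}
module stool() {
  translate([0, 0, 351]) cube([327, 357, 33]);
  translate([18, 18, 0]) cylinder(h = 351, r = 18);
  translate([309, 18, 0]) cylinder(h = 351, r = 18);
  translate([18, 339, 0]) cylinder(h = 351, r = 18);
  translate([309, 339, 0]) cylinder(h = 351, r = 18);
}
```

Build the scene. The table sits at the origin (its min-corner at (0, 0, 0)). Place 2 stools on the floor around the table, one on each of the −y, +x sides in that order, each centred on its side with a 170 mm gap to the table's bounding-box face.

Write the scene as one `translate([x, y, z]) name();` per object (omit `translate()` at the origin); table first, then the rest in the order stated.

table();
translate([601, -527, 0]) stool();
translate([1699, 201, 0]) stool();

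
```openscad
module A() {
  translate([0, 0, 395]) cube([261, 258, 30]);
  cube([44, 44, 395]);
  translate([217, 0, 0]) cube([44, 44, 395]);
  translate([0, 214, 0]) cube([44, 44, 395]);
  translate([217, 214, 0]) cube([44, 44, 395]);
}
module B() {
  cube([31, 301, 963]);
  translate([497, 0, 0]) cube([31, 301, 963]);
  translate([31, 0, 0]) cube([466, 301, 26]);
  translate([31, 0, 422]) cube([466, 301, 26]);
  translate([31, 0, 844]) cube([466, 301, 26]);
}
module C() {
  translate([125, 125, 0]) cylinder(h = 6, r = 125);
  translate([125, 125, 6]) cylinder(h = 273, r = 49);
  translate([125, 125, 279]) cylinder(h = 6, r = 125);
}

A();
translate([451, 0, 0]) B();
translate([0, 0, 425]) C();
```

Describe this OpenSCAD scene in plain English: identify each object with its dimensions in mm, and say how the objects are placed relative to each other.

A is a simple wooden stool: a rectangular seat 261 mm (x) by 258 mm (y), 30 mm thick, top face at z = 425 mm, on four square legs, each 44×44 mm in cross-section. The legs rest on z = 0, each flush with a corner of the seat.

B is an open bookshelf. Two side panels, each 31 mm thick, 301 mm deep and 963 mm tall, stand 528 mm apart (outside-to-outside). Between them sit 3 shelves, each 26 mm thick and 301 mm deep, spanning the full gap between the sides. The bottom shelf rests on the floor (its underside at z = 0) and the clear gap between one shelf's top and the next shelf's underside is 396 mm.

C is a spool: two coaxial disc flanges of radius 125 mm and thickness 6 mm, joined by a core cylinder of radius 49 mm and height 273 mm. The lower flange rests on z = 0 and the three cylinders share a vertical axis.

The bookshelf is on the floor beside the stool on its +x side. The spool is on top of the stool.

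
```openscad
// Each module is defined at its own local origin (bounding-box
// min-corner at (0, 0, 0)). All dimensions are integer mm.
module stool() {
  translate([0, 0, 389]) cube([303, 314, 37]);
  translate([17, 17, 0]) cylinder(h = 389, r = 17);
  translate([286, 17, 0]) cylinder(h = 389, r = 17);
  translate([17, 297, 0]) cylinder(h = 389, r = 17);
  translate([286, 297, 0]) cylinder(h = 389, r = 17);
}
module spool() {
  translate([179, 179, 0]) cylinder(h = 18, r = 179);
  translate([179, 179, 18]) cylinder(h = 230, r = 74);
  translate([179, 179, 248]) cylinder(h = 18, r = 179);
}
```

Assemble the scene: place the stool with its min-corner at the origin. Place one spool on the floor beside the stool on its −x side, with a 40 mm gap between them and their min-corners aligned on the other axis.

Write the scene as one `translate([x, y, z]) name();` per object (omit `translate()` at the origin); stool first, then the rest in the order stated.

stool();
translate([-398, 0, 0]) spool();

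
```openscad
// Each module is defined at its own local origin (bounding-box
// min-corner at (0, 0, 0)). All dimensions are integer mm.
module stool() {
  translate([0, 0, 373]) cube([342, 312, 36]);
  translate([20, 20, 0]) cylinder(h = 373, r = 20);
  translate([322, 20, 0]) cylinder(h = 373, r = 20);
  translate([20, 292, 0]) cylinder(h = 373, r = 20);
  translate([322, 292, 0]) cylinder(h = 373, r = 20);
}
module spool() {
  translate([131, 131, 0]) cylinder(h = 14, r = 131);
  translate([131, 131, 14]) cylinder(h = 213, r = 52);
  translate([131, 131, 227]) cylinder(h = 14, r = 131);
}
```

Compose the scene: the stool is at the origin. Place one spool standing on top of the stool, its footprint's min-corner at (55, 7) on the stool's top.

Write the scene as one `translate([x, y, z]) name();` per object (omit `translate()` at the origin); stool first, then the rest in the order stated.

stool();
translate([55, 7, 409]) spool();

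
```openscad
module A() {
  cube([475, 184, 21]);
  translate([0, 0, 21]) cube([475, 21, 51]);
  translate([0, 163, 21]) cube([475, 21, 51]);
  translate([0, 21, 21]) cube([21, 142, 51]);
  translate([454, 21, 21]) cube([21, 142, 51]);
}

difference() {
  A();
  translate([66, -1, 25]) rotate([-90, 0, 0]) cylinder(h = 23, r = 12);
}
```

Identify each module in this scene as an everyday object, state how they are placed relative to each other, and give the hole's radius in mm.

The subtracted cylinder has r = 12 mm.

A is an open box. The open box has a circular hole through its front wall. The hole's radius is 12 mm.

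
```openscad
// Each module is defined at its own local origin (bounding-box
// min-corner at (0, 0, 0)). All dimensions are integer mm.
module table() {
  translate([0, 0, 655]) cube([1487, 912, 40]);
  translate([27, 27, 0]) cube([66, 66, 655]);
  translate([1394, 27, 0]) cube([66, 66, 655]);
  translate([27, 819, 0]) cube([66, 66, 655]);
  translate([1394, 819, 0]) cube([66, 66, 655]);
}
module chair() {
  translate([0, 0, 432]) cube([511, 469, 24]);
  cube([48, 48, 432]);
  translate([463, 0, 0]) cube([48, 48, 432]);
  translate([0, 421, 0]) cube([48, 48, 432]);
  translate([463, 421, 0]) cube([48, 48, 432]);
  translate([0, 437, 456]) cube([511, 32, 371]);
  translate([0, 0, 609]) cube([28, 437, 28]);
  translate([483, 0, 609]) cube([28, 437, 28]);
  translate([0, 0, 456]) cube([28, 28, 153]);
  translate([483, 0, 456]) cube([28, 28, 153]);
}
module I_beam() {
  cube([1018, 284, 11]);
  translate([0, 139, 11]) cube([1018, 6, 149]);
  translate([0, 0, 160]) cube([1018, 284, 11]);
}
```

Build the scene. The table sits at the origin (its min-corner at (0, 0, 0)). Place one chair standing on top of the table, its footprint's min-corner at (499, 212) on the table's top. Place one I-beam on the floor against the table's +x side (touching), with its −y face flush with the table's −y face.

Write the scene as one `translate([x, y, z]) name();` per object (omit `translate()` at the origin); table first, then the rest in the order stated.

table();
translate([499, 212, 695]) chair();
translate([1487, 0, 0]) I_beam();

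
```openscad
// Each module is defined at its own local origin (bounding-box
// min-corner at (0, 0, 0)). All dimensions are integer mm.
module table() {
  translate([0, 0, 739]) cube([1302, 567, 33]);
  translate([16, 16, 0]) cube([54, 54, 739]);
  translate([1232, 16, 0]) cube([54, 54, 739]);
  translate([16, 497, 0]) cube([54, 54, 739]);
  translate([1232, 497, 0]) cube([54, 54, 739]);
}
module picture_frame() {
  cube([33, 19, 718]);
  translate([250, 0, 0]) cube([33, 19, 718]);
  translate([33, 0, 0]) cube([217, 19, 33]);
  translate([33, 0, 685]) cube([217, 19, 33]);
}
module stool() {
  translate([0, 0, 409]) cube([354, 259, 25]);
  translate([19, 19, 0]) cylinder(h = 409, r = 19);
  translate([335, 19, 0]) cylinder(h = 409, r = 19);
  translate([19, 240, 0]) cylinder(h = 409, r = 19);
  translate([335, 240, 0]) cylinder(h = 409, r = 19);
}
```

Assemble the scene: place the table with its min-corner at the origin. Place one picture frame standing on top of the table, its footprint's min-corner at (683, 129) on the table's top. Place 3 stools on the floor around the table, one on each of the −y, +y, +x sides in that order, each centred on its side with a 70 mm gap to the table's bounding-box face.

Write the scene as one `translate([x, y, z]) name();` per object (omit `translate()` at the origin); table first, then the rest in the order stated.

table();
translate([683, 129, 772]) picture_frame();
translate([474, -329, 0]) stool();
translate([474, 637, 0]) stool();
translate([1372, 154, 0]) stool();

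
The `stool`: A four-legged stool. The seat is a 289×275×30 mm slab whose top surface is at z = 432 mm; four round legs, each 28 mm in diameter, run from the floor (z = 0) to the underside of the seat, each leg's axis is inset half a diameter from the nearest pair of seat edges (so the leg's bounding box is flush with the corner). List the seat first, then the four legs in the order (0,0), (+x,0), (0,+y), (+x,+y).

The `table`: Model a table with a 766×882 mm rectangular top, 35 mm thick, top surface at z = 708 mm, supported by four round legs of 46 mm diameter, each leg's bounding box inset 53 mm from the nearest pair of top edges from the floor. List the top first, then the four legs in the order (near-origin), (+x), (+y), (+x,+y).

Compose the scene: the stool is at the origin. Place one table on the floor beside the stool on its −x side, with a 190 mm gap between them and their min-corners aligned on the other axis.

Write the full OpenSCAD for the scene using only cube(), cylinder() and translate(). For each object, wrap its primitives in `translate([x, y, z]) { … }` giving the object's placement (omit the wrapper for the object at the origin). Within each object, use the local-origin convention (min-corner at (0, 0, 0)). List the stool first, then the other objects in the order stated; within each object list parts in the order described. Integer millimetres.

translate([0, 0, 402]) cube([289, 275, 30]);
translate([14, 14, 0]) cylinder(h = 402, r = 14);
translate([275, 14, 0]) cylinder(h = 402, r = 14);
translate([14, 261, 0]) cylinder(h = 402, r = 14);
translate([275, 261, 0]) cylinder(h = 402, r = 14);
translate([-956, 0, 0]) {
  translate([0, 0, 673]) cube([766, 882, 35]);
  translate([76, 76, 0]) cylinder(h = 673, r = 23);
  translate([690, 76, 0]) cylinder(h = 673, r = 23);
  translate([76, 806, 0]) cylinder(h = 673, r = 23);
  translate([690, 806, 0]) cylinder(h = 673, r = 23);
}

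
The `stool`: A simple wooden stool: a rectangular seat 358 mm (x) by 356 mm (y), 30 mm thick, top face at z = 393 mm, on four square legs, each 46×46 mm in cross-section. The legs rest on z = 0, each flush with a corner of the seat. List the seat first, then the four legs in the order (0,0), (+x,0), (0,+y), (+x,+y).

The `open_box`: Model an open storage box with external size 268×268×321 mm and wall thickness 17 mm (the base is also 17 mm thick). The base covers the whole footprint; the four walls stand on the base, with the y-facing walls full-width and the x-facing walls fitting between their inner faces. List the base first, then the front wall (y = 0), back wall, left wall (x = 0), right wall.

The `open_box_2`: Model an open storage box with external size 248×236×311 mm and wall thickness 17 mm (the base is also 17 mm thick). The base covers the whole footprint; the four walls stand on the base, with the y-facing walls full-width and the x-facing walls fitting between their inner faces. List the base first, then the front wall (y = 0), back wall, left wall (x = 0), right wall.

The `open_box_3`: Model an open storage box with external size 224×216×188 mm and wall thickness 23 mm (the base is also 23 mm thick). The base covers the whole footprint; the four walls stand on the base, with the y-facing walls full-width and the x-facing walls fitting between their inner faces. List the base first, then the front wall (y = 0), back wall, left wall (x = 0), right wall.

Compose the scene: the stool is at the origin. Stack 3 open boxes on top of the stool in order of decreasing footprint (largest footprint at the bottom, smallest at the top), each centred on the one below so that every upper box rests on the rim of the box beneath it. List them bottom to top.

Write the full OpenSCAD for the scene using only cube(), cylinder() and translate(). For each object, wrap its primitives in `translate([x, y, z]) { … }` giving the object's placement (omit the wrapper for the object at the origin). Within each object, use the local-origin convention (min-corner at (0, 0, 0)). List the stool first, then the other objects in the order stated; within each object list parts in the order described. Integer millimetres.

translate([0, 0, 363]) cube([358, 356, 30]);
cube([46, 46, 363]);
translate([312, 0, 0]) cube([46, 46, 363]);
translate([0, 310, 0]) cube([46, 46, 363]);
translate([312, 310, 0]) cube([46, 46, 363]);
translate([45, 44, 393]) {
  cube([268, 268, 17]);
  translate([0, 0, 17]) cube([268, 17, 304]);
  translate([0, 251, 17]) cube([268, 17, 304]);
  translate([0, 17, 17]) cube([17, 234, 304]);
  translate([251, 17, 17]) cube([17, 234, 304]);
}
translate([55, 60, 714]) {
  cube([248, 236, 17]);
  translate([0, 0, 17]) cube([248, 17, 294]);
  translate([0, 219, 17]) cube([248, 17, 294]);
  translate([0, 17, 17]) cube([17, 202, 294]);
  translate([231, 17, 17]) cube([17, 202, 294]);
}
translate([67, 70, 1025]) {
  cube([224, 216, 23]);
  translate([0, 0, 23]) cube([224, 23, 165]);
  translate([0, 193, 23]) cube([224, 23, 165]);
  translate([0, 23, 23]) cube([23, 170, 165]);
  translate([201, 23, 23]) cube([23, 170, 165]);
}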